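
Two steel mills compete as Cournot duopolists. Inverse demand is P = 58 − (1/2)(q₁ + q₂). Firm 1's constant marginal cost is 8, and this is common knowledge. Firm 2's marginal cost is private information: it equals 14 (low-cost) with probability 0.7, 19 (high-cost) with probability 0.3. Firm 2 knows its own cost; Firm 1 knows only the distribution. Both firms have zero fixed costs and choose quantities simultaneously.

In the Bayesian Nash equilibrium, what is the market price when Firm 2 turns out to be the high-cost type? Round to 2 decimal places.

28.92

Firm 2 with cost c maximizes (58 − (1/2)(q₁+q₂) − c)·q₂, giving q₂(c) = (58 − c − (1/2)q₁).
E[c₂] = 0.7·14 + 0.3·19 = 15.5
Firm 1's FOC against E[q₂] yields q₁ = (58 − 2·8 + E[c₂])/(3/2) = (58 − 16 + 15.5)/(3/2) = 38.3333.
q₂(high-cost) = 19.8333, so P = 58 − (1/2)·(38.3333 + 19.8333) = 28.9167.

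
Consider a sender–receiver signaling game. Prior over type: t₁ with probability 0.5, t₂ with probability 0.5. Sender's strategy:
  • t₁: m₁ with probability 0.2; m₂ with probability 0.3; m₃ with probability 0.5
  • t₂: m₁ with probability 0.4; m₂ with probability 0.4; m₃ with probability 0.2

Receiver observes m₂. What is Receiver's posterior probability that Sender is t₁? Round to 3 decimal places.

0.429

P(m₂) = 0.5·0.3 + 0.5·0.4 = 0.35
P(t₁ | m₂) = (0.5·0.3) / 0.35 = 0.15 / 0.35 = 0.428571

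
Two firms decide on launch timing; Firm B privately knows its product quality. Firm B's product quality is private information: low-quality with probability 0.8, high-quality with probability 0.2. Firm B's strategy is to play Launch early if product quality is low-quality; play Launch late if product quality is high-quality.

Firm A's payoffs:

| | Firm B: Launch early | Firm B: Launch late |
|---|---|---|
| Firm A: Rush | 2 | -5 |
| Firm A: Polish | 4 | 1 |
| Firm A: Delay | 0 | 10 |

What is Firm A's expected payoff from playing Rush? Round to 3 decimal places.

Take the expectation over Firm B's product quality, weighting each type's action by its prior probability.
E[Rush] = 0.8·2 + 0.2·(-5) = 1.6 + (-1) = 0.6

0.600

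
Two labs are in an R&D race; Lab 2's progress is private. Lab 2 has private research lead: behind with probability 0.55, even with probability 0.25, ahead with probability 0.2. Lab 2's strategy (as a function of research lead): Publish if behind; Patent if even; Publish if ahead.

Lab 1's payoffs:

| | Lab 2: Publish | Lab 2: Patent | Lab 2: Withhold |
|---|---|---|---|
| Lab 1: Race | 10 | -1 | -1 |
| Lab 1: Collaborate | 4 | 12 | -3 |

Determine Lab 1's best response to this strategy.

E[Race] = 0.55·(10) + 0.25·(-1) + 0.2·(10) = 7.25
E[Collaborate] = 0.55·(4) + 0.25·(12) + 0.2·(4) = 6
Best response: Race (7.25 is the largest).

Race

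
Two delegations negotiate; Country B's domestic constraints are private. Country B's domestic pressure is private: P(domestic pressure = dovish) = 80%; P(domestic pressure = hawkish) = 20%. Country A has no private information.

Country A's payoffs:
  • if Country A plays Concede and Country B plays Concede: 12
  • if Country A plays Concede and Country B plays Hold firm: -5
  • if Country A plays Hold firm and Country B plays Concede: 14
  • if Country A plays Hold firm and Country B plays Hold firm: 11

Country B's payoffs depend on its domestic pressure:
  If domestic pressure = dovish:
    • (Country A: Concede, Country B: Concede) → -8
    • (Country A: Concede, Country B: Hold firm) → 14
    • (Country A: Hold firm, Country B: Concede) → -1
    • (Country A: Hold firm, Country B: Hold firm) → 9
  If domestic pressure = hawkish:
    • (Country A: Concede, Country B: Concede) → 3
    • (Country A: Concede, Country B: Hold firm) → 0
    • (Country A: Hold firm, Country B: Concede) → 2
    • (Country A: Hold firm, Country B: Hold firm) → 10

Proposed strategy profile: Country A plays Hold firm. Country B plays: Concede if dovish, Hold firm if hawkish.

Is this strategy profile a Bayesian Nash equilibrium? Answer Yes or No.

Country A plays Hold firm: E[Hold firm] = 0.8·(14) + 0.2·(11) = 13.4; E[Concede] = 8.6. Best-responding. ✓
Country B (domestic pressure dovish), facing Hold firm: Concede gives -1, Hold firm gives 9. Proposed Concede is not best — profitable deviation exists. ✗
Country B (domestic pressure hawkish), facing Hold firm: Concede gives 2, Hold firm gives 10. Proposed Hold firm is best. ✓

No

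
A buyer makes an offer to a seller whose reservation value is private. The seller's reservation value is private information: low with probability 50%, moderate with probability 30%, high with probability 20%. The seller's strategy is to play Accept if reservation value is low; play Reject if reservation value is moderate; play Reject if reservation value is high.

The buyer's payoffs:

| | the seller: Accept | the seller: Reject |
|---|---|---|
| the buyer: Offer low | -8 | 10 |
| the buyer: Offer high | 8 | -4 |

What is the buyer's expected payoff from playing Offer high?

2

E[Offer high] = 0.5·8 + 0.3·(-4) + 0.2·(-4) = 4 + (-1.2) + (-0.8) = 2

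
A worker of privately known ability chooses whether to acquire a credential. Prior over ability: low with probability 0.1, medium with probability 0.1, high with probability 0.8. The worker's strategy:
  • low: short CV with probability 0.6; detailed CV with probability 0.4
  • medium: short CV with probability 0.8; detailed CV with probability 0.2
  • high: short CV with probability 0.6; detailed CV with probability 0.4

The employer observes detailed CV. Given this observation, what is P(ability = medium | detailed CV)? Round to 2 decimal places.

P(detailed CV) = 0.1·0.4 + 0.1·0.2 + 0.8·0.4 = 0.38
P(medium | detailed CV) = (0.1·0.2) / 0.38 = 0.02 / 0.38 = 0.0526316

0.05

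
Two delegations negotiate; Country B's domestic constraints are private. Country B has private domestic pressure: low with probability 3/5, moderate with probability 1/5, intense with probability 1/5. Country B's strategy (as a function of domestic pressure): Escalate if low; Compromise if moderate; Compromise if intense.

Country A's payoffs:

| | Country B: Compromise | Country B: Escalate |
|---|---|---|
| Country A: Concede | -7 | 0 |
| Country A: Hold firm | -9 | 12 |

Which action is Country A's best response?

E[Concede] = 3/5·(0) + 1/5·(-7) + 1/5·(-7) = -14/5
E[Hold firm] = 3/5·(12) + 1/5·(-9) + 1/5·(-9) = 18/5
Best response: Hold firm (18/5 is the largest).

Hold firm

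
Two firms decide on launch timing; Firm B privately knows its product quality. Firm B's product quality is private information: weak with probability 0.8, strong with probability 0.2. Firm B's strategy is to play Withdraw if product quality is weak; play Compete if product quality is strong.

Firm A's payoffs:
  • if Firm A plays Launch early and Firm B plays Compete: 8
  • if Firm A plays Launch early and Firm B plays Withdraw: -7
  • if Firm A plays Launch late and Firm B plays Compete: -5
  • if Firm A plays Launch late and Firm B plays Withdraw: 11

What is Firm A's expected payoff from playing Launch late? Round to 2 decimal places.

7.80

E[Launch late] = 0.8·11 + 0.2·(-5) = 8.8 + (-1) = 7.8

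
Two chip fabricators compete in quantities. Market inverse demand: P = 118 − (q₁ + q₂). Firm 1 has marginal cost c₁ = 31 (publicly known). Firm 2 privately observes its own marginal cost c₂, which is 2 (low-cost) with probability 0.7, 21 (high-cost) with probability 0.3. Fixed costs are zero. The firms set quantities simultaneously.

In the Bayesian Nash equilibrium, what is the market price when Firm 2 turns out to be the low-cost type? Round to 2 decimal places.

49.38

Type-c best response for Firm 2: q₂(c) = (118 − c)/2 − q₁/2.
Firm 1 maximizes expected profit; its first-order condition is 118 − 2q₁ − E[q₂] − 31 = 0.
Substituting E[q₂] and solving: E[c₂] = 7.7, so q₁ = (118 − 2·31 + 7.7)/3 = 21.2333.
q₂(low-cost) = 47.3833, so P = 118 − (21.2333 + 47.3833) = 49.3833.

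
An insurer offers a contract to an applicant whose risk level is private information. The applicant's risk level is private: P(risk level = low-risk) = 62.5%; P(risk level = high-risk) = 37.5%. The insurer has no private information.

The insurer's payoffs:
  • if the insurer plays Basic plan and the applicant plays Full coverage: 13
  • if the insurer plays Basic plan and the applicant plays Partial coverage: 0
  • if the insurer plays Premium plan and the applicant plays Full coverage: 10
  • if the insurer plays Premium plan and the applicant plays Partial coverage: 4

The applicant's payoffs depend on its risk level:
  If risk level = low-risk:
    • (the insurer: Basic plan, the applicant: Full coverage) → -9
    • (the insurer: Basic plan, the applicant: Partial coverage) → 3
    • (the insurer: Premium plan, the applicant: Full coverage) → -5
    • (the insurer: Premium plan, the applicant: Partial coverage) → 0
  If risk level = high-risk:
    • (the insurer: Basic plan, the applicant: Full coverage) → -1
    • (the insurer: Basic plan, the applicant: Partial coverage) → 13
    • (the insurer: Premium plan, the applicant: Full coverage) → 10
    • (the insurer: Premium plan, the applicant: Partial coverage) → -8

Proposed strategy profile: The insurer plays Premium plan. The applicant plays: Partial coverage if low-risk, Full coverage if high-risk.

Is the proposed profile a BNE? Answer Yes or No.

A profile is a BNE iff every type of every player is best-responding given beliefs about the other side.
The insurer plays Premium plan: E[Premium plan] = 0.625·(4) + 0.375·(10) = 6.25; E[Basic plan] = 4.875. Best-responding. ✓
The applicant (risk level low-risk), facing Premium plan: Full coverage gives -5, Partial coverage gives 0. Proposed Partial coverage is best. ✓
The applicant (risk level high-risk), facing Premium plan: Full coverage gives 10, Partial coverage gives -8. Proposed Full coverage is best. ✓

Yes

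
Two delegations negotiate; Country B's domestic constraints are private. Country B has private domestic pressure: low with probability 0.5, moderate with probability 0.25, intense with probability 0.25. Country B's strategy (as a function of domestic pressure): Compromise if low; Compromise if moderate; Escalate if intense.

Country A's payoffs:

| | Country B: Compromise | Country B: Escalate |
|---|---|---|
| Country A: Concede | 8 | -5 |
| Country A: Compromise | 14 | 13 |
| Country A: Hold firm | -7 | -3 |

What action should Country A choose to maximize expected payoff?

Compute Country A's expected payoff for each action, taking the expectation over Country B's type.
E[Concede] = 0.5·(8) + 0.25·(8) + 0.25·(-5) = 4.75
E[Compromise] = 0.5·(14) + 0.25·(14) + 0.25·(13) = 13.75
E[Hold firm] = 0.5·(-7) + 0.25·(-7) + 0.25·(-3) = -6
Best response: Compromise (13.75 is the largest).

Compromise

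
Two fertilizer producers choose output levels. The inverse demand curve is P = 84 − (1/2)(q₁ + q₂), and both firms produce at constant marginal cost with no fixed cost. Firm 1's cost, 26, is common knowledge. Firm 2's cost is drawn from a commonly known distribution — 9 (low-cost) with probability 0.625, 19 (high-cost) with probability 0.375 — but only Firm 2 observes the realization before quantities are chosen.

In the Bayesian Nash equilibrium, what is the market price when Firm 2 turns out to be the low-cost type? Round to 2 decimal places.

39.04

Each type of Firm 2 best-responds to q₁; Firm 1 best-responds to the expected q₂ over Firm 2's types.
Firm 2 with cost c maximizes (84 − (1/2)(q₁+q₂) − c)·q₂, giving q₂(c) = (84 − c − (1/2)q₁).
E[c₂] = 0.625·9 + 0.375·19 = 12.75
Firm 1's FOC against E[q₂] yields q₁ = (84 − 2·26 + E[c₂])/(3/2) = (84 − 52 + 12.75)/(3/2) = 29.8333.
q₂(low-cost) = 60.0833, so P = 84 − (1/2)·(29.8333 + 60.0833) = 39.0417.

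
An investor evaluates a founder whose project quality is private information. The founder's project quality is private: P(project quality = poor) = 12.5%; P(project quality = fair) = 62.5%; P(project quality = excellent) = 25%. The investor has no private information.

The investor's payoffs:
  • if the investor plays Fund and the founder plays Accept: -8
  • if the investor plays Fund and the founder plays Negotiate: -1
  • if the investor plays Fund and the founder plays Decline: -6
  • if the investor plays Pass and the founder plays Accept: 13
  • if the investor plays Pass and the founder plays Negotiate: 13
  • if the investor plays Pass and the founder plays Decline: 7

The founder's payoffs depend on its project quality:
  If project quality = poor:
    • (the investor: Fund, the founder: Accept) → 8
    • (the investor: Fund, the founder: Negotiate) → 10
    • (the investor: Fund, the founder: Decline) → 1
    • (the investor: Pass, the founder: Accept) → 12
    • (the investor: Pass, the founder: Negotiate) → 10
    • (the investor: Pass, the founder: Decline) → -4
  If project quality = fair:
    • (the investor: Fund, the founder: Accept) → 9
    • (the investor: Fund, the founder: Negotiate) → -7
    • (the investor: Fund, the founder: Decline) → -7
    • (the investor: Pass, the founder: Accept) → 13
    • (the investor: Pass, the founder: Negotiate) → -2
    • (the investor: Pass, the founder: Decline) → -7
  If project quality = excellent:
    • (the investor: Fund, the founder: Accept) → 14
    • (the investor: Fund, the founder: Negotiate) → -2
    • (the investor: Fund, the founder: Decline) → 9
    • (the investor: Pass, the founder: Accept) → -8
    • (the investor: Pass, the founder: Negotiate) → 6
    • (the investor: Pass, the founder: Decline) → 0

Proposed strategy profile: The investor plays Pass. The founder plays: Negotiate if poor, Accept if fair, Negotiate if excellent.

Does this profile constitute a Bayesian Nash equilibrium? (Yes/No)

A profile is a BNE iff every type of every player is best-responding given beliefs about the other side.
The investor plays Pass: E[Pass] = 0.125·(13) + 0.625·(13) + 0.25·(13) = 13; E[Fund] = -5.375. Best-responding. ✓
The founder (project quality poor), facing Pass: Accept gives 12, Negotiate gives 10, Decline gives -4. Proposed Negotiate is not best — profitable deviation exists. ✗
The founder (project quality fair), facing Pass: Accept gives 13, Negotiate gives -2, Decline gives -7. Proposed Accept is best. ✓
The founder (project quality excellent), facing Pass: Accept gives -8, Negotiate gives 6, Decline gives 0. Proposed Negotiate is best. ✓

No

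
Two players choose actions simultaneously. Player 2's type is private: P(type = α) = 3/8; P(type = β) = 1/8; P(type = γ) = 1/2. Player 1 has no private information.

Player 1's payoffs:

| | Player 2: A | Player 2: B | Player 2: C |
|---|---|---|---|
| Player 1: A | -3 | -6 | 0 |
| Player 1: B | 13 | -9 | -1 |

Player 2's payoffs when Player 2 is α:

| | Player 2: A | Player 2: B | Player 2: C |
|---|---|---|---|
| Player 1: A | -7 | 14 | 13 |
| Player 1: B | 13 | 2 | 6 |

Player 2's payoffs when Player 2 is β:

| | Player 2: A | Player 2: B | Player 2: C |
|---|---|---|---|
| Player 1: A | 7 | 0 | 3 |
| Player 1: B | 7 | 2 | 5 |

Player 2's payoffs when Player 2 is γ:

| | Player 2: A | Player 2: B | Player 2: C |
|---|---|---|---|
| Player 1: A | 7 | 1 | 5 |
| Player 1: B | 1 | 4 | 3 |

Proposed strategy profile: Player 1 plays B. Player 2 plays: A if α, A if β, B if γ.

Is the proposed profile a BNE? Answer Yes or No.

Player 1 plays B: E[B] = 3/8·(13) + 1/8·(13) + 1/2·(-9) = 2; E[A] = -9/2. Best-responding. ✓
Player 2 (type α), facing B: A gives 13, B gives 2, C gives 6. Proposed A is best. ✓
Player 2 (type β), facing B: A gives 7, B gives 2, C gives 5. Proposed A is best. ✓
Player 2 (type γ), facing B: A gives 1, B gives 4, C gives 3. Proposed B is best. ✓

Yes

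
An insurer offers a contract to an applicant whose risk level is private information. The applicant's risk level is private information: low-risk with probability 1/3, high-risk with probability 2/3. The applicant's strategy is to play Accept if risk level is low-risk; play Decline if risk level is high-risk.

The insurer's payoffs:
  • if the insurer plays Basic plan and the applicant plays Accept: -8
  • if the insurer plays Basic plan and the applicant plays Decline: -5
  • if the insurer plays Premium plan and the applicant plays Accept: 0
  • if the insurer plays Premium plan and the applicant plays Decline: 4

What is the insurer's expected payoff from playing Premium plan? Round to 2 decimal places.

2.67

E[Premium plan] = 1/3·0 + 2/3·4 = 0 + 8/3 = 8/3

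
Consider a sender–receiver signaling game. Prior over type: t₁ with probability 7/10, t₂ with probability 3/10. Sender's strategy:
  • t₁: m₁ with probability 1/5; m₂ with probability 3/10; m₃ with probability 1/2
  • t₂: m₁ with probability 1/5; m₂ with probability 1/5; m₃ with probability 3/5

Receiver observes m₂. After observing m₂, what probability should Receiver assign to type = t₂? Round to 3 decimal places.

0.222

Apply Bayes' rule using the sender's strategy as the likelihood.
P(m₂) = (7/10)·(3/10) + (3/10)·(1/5) = 27/100
P(t₂ | m₂) = ((3/10)·(1/5)) / (27/100) = (3/50) / (27/100) = 2/9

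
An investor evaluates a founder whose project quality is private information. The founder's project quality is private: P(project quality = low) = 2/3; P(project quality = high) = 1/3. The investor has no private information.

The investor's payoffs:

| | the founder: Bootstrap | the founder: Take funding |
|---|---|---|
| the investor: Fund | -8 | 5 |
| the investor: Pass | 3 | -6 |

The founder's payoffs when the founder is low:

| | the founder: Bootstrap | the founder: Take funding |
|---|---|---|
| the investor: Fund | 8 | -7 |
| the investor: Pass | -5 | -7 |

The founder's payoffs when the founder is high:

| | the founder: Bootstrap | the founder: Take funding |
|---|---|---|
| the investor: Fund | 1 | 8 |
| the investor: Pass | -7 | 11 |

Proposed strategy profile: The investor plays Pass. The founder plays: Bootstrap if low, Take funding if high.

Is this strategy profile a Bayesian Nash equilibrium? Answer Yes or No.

The investor plays Pass: E[Pass] = 2/3·(3) + 1/3·(-6) = 0; E[Fund] = -11/3. Best-responding. ✓
The founder (project quality low), facing Pass: Bootstrap gives -5, Take funding gives -7. Proposed Bootstrap is best. ✓
The founder (project quality high), facing Pass: Bootstrap gives -7, Take funding gives 11. Proposed Take funding is best. ✓

Yes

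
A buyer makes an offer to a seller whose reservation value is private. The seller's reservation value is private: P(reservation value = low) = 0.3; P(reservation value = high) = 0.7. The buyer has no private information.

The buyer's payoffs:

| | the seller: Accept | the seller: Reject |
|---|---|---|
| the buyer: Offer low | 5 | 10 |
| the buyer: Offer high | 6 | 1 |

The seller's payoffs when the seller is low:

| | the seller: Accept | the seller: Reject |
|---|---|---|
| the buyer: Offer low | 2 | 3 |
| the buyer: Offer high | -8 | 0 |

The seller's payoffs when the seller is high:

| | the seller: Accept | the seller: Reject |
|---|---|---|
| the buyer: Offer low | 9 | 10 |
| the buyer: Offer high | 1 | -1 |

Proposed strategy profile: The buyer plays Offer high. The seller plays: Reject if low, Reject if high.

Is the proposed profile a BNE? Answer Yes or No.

No

The buyer plays Offer high: E[Offer high] = 0.3·(1) + 0.7·(1) = 1; E[Offer low] = 10. Not best-responding. ✗
The seller (reservation value low), facing Offer high: Accept gives -8, Reject gives 0. Proposed Reject is best. ✓
The seller (reservation value high), facing Offer high: Accept gives 1, Reject gives -1. Proposed Reject is not best — profitable deviation exists. ✗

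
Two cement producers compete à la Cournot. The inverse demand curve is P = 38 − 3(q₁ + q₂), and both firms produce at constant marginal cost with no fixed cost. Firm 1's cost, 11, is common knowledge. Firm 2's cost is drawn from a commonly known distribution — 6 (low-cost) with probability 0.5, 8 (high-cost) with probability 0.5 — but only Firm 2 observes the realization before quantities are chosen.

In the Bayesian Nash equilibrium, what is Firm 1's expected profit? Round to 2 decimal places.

19.59

Type-c best response for Firm 2: q₂(c) = (38 − c)/6 − q₁/2.
Firm 1 maximizes expected profit; its first-order condition is 38 − 6q₁ − 3E[q₂] − 11 = 0.
Substituting E[q₂] and solving: E[c₂] = 7, so q₁ = (38 − 2·11 + 7)/9 = 2.55556.
E[P] = 38 − 3·(q₁ + E[q₂]) = 18.6667; Firm 1's expected profit = (E[P] − 11)·q₁ = (18.6667 − 11)·2.55556 = 19.5926.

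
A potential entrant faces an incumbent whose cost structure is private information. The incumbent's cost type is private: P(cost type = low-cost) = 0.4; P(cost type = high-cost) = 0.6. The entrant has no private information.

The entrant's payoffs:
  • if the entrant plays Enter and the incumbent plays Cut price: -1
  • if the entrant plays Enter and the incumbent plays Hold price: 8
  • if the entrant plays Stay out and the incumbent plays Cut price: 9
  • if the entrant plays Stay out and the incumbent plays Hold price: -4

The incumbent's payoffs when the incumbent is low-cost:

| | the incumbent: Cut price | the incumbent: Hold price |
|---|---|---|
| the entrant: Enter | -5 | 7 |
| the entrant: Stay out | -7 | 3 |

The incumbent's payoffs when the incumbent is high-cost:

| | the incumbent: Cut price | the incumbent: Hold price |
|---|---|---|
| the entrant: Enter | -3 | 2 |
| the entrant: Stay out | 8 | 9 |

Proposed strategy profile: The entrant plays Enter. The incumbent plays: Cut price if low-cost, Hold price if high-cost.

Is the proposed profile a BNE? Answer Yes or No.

The entrant plays Enter: E[Enter] = 0.4·(-1) + 0.6·(8) = 4.4; E[Stay out] = 1.2. Best-responding. ✓
The incumbent (cost type low-cost), facing Enter: Cut price gives -5, Hold price gives 7. Proposed Cut price is not best — profitable deviation exists. ✗
The incumbent (cost type high-cost), facing Enter: Cut price gives -3, Hold price gives 2. Proposed Hold price is best. ✓

No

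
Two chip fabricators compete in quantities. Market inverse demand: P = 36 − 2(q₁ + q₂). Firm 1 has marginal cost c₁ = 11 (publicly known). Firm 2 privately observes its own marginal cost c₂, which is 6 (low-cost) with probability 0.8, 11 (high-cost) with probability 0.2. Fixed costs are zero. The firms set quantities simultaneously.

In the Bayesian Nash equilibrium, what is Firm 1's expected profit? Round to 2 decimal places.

24.50

Type-c best response for Firm 2: q₂(c) = (36 − c)/4 − q₁/2.
Firm 1 maximizes expected profit; its first-order condition is 36 − 4q₁ − 2E[q₂] − 11 = 0.
Substituting E[q₂] and solving: E[c₂] = 7, so q₁ = (36 − 2·11 + 7)/6 = 3.5.
E[P] = 36 − 2·(q₁ + E[q₂]) = 18; Firm 1's expected profit = (E[P] − 11)·q₁ = (18 − 11)·3.5 = 24.5.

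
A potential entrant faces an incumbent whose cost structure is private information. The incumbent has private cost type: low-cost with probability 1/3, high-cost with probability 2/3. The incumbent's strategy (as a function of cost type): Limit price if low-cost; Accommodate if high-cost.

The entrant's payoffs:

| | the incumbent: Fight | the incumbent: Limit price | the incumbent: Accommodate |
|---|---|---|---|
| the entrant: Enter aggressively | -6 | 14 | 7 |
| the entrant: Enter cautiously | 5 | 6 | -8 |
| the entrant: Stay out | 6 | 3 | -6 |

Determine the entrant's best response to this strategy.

E[Enter aggressively] = 1/3·(14) + 2/3·(7) = 28/3
E[Enter cautiously] = 1/3·(6) + 2/3·(-8) = -10/3
E[Stay out] = 1/3·(3) + 2/3·(-6) = -3
Best response: Enter aggressively (28/3 is the largest).

Enter aggressively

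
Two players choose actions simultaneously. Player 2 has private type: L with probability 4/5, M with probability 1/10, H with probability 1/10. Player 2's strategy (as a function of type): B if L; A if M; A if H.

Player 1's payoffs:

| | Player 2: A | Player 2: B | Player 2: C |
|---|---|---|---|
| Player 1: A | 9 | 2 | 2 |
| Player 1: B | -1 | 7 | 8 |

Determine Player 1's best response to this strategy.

Compute Player 1's expected payoff for each action, taking the expectation over Player 2's type.
E[A] = 4/5·(2) + 1/10·(9) + 1/10·(9) = 17/5
E[B] = 4/5·(7) + 1/10·(-1) + 1/10·(-1) = 27/5
Best response: B (27/5 is the largest).

B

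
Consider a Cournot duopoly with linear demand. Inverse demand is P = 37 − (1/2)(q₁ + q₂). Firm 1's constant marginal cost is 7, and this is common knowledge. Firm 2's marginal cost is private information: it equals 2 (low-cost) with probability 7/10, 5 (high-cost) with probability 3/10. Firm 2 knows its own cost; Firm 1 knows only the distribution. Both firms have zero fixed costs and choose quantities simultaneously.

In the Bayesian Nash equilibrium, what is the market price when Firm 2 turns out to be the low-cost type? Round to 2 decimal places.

Type-c best response for Firm 2: q₂(c) = (37 − c) − q₁/2.
Firm 1 maximizes expected profit; its first-order condition is 37 − q₁ − (1/2)E[q₂] − 7 = 0.
Substituting E[q₂] and solving: E[c₂] = 2.9, so q₁ = (37 − 2·7 + 2.9)/(3/2) = 17.2667.
q₂(low-cost) = 26.3667, so P = 37 − (1/2)·(17.2667 + 26.3667) = 15.1833.

15.18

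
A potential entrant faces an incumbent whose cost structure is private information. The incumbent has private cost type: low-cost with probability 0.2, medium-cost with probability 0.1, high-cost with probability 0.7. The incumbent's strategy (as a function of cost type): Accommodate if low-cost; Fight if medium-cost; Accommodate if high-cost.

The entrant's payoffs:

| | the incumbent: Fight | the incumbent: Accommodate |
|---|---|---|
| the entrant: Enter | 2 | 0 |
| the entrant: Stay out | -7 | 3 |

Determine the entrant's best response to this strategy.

E[Enter] = 0.2·(0) + 0.1·(2) + 0.7·(0) = 0.2
E[Stay out] = 0.2·(3) + 0.1·(-7) + 0.7·(3) = 2
Best response: Stay out (2 is the largest).

Stay out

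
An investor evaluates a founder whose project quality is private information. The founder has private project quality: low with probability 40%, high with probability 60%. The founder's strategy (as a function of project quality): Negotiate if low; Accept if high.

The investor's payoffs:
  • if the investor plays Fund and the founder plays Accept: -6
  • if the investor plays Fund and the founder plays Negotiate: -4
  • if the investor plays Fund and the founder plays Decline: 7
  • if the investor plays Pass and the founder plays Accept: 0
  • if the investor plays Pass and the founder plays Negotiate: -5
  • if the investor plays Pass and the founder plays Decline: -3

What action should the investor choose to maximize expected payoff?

E[Fund] = 0.4·(-4) + 0.6·(-6) = -5.2
E[Pass] = 0.4·(-5) + 0.6·(0) = -2
Best response: Pass (-2 is the largest).

Pass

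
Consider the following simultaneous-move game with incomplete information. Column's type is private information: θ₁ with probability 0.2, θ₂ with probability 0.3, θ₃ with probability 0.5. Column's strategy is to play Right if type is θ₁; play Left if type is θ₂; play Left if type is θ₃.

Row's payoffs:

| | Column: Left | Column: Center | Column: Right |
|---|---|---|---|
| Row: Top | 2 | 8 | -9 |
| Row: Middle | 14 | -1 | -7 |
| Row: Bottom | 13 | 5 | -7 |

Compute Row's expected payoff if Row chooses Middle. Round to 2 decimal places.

E[Middle] = 0.2·(-7) + 0.3·14 + 0.5·14 = (-1.4) + 4.2 + 7 = 9.8

9.80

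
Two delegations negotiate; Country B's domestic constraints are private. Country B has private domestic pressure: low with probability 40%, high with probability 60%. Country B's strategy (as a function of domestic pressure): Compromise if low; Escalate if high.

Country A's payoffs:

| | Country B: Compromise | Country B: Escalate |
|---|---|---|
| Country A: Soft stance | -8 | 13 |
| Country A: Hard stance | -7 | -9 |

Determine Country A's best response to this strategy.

Compute Country A's expected payoff for each action, taking the expectation over Country B's type.
E[Soft stance] = 0.4·(-8) + 0.6·(13) = 4.6
E[Hard stance] = 0.4·(-7) + 0.6·(-9) = -8.2
Best response: Soft stance (4.6 is the largest).

Soft stance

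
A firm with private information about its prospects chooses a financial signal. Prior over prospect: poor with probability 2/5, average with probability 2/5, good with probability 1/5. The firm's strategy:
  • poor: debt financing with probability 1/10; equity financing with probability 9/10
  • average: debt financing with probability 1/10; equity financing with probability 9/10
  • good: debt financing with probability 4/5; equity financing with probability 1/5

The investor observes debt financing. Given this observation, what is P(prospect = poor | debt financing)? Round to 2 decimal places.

0.17

P(debt financing) = (2/5)·(1/10) + (2/5)·(1/10) + (1/5)·(4/5) = 6/25
P(poor | debt financing) = ((2/5)·(1/10)) / (6/25) = (1/25) / (6/25) = 1/6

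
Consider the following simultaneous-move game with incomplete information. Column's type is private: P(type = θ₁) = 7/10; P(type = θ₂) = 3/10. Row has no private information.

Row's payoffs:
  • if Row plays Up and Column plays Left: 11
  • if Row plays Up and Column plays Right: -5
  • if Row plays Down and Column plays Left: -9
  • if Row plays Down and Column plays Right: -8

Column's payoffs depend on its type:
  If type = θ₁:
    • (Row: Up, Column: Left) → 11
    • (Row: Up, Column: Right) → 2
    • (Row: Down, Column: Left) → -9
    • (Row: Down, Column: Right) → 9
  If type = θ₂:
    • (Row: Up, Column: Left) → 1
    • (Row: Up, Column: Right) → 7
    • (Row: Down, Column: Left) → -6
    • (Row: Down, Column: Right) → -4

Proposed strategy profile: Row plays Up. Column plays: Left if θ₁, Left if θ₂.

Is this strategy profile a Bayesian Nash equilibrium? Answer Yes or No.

Row plays Up: E[Up] = 7/10·(11) + 3/10·(11) = 11; E[Down] = -9. Best-responding. ✓
Column (type θ₁), facing Up: Left gives 11, Right gives 2. Proposed Left is best. ✓
Column (type θ₂), facing Up: Left gives 1, Right gives 7. Proposed Left is not best — profitable deviation exists. ✗

No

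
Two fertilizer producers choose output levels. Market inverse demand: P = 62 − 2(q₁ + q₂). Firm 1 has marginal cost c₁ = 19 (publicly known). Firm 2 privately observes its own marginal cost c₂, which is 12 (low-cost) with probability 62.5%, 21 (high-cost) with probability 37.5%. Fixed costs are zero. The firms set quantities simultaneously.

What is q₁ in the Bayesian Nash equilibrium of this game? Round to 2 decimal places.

6.56

Firm 2 with cost c maximizes (62 − 2(q₁+q₂) − c)·q₂, giving q₂(c) = (62 − c − 2q₁)/4.
E[c₂] = 0.625·12 + 0.375·21 = 15.375
Firm 1's FOC against E[q₂] yields q₁ = (62 − 2·19 + E[c₂])/6 = (62 − 38 + 15.375)/6 = 6.5625.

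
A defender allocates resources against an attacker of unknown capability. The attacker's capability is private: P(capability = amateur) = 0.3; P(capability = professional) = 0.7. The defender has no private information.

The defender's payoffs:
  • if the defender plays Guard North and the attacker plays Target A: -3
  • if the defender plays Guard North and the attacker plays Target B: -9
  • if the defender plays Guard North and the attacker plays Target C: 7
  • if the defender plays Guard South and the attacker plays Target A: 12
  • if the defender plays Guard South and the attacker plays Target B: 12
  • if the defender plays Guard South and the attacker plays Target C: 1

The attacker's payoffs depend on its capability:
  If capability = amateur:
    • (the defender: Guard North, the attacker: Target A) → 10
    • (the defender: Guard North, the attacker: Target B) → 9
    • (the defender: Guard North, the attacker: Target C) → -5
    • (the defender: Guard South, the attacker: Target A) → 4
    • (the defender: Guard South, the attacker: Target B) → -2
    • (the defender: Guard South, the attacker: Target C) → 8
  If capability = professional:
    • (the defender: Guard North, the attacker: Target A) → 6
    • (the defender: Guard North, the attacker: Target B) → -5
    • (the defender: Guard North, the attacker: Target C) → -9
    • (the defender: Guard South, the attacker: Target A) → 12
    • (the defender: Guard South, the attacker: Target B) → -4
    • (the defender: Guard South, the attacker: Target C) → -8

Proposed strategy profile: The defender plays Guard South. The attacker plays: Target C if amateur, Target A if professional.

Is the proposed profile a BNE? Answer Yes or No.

Yes

The defender plays Guard South: E[Guard South] = 0.3·(1) + 0.7·(12) = 8.7; E[Guard North] = 0. Best-responding. ✓
The attacker (capability amateur), facing Guard South: Target A gives 4, Target B gives -2, Target C gives 8. Proposed Target C is best. ✓
The attacker (capability professional), facing Guard South: Target A gives 12, Target B gives -4, Target C gives -8. Proposed Target A is best. ✓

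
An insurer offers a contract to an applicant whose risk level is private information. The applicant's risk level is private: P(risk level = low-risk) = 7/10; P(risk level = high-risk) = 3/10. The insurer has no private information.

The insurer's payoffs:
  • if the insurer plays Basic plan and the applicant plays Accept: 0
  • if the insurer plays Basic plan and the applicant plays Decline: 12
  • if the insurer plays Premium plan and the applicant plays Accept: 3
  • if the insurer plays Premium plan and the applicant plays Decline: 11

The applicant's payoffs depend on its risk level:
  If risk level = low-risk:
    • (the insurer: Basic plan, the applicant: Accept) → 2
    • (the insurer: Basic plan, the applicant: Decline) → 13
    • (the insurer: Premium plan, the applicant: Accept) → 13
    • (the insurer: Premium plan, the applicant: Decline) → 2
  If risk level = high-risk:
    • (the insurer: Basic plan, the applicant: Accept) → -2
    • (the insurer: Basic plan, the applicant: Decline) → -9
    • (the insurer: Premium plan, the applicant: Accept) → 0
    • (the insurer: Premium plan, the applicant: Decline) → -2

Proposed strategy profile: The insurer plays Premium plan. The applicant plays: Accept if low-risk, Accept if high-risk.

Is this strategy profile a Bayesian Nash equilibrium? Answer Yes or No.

The insurer plays Premium plan: E[Premium plan] = 7/10·(3) + 3/10·(3) = 3; E[Basic plan] = 0. Best-responding. ✓
The applicant (risk level low-risk), facing Premium plan: Accept gives 13, Decline gives 2. Proposed Accept is best. ✓
The applicant (risk level high-risk), facing Premium plan: Accept gives 0, Decline gives -2. Proposed Accept is best. ✓

Yes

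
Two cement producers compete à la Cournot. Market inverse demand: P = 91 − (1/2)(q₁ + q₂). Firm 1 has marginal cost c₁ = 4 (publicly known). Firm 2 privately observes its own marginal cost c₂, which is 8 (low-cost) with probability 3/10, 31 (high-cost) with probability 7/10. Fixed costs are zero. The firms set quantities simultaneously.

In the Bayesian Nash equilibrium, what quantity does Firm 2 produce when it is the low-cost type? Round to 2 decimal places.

47.30

Type-c best response for Firm 2: q₂(c) = (91 − c) − q₁/2.
Firm 1 maximizes expected profit; its first-order condition is 91 − q₁ − (1/2)E[q₂] − 4 = 0.
Substituting E[q₂] and solving: E[c₂] = 24.1, so q₁ = (91 − 2·4 + 24.1)/(3/2) = 71.4.
q₂(low-cost) = (91 − 8 − (1/2)·71.4) = 47.3.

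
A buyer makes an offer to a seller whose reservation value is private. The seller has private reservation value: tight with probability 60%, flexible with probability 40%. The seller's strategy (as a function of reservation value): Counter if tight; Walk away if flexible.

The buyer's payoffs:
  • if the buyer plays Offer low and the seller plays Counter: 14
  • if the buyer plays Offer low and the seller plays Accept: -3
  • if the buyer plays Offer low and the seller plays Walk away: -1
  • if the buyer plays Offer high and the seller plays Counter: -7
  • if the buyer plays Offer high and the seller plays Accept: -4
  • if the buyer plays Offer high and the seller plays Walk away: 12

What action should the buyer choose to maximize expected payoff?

Offer low

Compute the buyer's expected payoff for each action, taking the expectation over the seller's type.
E[Offer low] = 0.6·(14) + 0.4·(-1) = 8
E[Offer high] = 0.6·(-7) + 0.4·(12) = 0.6
Best response: Offer low (8 is the largest).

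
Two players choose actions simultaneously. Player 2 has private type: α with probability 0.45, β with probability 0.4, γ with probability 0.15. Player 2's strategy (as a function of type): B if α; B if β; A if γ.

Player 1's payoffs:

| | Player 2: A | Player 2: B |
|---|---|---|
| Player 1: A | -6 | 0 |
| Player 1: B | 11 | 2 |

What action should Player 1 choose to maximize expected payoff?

Compute Player 1's expected payoff for each action, taking the expectation over Player 2's type.
E[A] = 0.45·(0) + 0.4·(0) + 0.15·(-6) = -0.9
E[B] = 0.45·(2) + 0.4·(2) + 0.15·(11) = 3.35
Best response: B (3.35 is the largest).

B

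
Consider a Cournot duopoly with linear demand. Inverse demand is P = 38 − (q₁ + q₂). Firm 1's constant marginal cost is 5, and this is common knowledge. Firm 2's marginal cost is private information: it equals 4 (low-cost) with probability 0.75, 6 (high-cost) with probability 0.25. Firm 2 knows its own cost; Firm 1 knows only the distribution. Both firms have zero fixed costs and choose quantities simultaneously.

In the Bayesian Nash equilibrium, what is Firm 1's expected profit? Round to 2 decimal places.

Each type of Firm 2 best-responds to q₁; Firm 1 best-responds to the expected q₂ over Firm 2's types.
Firm 2 with cost c maximizes (38 − (q₁+q₂) − c)·q₂, giving q₂(c) = (38 − c − q₁)/2.
E[c₂] = 0.75·4 + 0.25·6 = 4.5
Firm 1's FOC against E[q₂] yields q₁ = (38 − 2·5 + E[c₂])/3 = (38 − 10 + 4.5)/3 = 10.8333.
E[P] = 38 − (q₁ + E[q₂]) = 15.8333; Firm 1's expected profit = (E[P] − 5)·q₁ = (15.8333 − 5)·10.8333 = 117.361.

117.36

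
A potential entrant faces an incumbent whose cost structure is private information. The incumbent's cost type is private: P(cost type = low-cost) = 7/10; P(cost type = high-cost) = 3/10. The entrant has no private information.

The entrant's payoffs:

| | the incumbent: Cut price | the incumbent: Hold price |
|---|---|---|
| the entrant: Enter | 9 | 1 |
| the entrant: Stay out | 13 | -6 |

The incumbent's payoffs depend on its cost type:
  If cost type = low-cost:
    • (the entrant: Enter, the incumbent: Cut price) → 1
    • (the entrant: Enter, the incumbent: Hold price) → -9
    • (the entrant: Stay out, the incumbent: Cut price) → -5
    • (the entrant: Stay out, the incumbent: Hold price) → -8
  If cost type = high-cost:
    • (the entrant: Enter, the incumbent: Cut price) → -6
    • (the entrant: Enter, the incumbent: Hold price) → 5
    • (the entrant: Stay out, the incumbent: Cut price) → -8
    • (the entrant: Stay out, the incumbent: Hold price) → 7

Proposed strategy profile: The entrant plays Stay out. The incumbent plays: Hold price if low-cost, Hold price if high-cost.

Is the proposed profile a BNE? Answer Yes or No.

The entrant plays Stay out: E[Stay out] = 7/10·(-6) + 3/10·(-6) = -6; E[Enter] = 1. Not best-responding. ✗
The incumbent (cost type low-cost), facing Stay out: Cut price gives -5, Hold price gives -8. Proposed Hold price is not best — profitable deviation exists. ✗
The incumbent (cost type high-cost), facing Stay out: Cut price gives -8, Hold price gives 7. Proposed Hold price is best. ✓

No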